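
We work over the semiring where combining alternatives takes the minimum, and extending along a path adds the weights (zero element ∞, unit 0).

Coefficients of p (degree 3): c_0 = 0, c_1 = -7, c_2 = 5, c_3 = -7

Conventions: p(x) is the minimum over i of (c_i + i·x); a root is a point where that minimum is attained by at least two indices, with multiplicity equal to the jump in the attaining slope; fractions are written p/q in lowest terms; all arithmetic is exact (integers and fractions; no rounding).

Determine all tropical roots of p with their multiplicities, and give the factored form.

hull edge (i=0, c=0) to (i=1, c=-7): slope -7, span 1
hull edge (i=1, c=-7) to (i=3, c=-7): slope 0, span 2
Factored form: p(x) = -7 ⊗ (x ⊕ 0) ⊗ (x ⊕ 0) ⊗ (x ⊕ 7)
Answer: roots = 0 (mult 2), 7 (mult 1)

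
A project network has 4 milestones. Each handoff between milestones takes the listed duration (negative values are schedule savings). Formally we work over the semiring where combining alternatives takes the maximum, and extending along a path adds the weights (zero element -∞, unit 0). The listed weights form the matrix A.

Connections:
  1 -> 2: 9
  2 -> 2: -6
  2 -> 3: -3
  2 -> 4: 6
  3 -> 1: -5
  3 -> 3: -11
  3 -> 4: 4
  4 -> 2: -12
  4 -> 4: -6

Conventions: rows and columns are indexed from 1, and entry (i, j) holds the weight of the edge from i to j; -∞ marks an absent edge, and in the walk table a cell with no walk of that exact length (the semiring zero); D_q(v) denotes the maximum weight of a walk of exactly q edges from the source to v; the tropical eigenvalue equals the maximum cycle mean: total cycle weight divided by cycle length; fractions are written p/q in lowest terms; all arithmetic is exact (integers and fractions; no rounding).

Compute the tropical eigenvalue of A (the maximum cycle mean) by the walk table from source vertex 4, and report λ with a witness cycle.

q=0: [-∞, -∞, -∞, 0]
q=1: [-∞, -12, -∞, -6]
q=2: [-∞, -18, -15, -6]
q=3: [-20, -18, -21, -11]
q=4: [-26, -11, -21, -12]
Optimal cycle mean attained by: cycle 1->2->3->1, total 9 + (-3) + (-5), length 3.
Answer: λ = 1/3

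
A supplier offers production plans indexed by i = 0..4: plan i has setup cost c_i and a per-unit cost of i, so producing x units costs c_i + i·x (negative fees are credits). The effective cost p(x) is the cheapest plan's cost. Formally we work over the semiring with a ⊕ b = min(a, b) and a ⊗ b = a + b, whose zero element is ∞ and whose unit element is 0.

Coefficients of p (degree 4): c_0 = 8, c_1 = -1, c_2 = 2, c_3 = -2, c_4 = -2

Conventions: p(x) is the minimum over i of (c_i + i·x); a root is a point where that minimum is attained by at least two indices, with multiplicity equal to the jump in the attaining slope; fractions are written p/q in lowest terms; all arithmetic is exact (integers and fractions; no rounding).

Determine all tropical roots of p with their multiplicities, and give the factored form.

hull edge (i=0, c=8) to (i=1, c=-1): slope -9, span 1
hull edge (i=1, c=-1) to (i=3, c=-2): slope -1/2, span 2
hull edge (i=3, c=-2) to (i=4, c=-2): slope 0, span 1
Factored form: p(x) = -2 ⊗ (x ⊕ 0) ⊗ (x ⊕ 1/2) ⊗ (x ⊕ 1/2) ⊗ (x ⊕ 9)
Answer: roots = 0 (mult 1), 1/2 (mult 2), 9 (mult 1)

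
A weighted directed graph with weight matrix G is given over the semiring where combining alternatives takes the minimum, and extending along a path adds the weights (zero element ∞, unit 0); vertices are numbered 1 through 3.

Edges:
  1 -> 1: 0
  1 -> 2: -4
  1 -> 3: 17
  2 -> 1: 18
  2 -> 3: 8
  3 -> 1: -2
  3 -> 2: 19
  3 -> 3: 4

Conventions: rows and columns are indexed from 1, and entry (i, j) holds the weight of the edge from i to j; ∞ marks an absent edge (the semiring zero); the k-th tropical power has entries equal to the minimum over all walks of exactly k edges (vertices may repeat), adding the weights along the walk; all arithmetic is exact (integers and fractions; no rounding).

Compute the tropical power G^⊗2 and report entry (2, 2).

G^⊗2:
  [0, -4, 4]
  [6, 14, 12]
  [-2, -6, 8]
Key observation: the optimum is the walk 2->1->2, with weight 18 + (-4) = 14.
Optimal value attained by: walk 2->1->2.
Answer: (G^⊗2)[2][2] = 14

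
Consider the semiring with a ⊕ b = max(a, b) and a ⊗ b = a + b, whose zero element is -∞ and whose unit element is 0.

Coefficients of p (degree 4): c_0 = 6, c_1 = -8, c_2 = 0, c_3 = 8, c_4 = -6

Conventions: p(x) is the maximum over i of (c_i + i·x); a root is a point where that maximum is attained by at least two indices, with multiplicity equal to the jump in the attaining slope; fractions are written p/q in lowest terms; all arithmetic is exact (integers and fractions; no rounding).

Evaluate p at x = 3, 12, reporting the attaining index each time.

p(3) = max(6+0·3=6, -8+1·3=-5, 0+2·3=6, 8+3·3=17, -6+4·3=6) = 17 (attained by i=3)
p(12) = max(6+0·12=6, -8+1·12=4, 0+2·12=24, 8+3·12=44, -6+4·12=42) = 44 (attained by i=3)
Answer: p(3) = 17; p(12) = 44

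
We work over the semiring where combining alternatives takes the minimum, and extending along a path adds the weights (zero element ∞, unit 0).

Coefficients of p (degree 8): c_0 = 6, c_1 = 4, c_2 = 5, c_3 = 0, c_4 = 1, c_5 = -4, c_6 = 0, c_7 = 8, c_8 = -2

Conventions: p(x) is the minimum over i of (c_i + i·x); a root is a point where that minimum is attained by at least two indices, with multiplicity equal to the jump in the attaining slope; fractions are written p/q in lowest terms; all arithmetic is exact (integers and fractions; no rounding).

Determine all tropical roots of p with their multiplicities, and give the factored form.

hull edge (i=0, c=6) to (i=5, c=-4): slope -2, span 5
hull edge (i=5, c=-4) to (i=8, c=-2): slope 2/3, span 3
Factored form: p(x) = -2 ⊗ (x ⊕ (-2/3)) ⊗ (x ⊕ (-2/3)) ⊗ (x ⊕ (-2/3)) ⊗ (x ⊕ 2) ⊗ (x ⊕ 2) ⊗ (x ⊕ 2) ⊗ (x ⊕ 2) ⊗ (x ⊕ 2)
Answer: roots = -2/3 (mult 3), 2 (mult 5)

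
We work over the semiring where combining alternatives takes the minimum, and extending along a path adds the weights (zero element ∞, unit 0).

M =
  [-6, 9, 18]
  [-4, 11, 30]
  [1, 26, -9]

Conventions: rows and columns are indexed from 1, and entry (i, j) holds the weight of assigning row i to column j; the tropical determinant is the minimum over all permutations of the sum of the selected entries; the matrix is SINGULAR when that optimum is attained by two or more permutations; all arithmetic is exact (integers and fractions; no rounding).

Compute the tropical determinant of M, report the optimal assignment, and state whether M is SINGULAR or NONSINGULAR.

σ = (1, 2, 3): (-6) + 11 + (-9) = -4
σ = (1, 3, 2): (-6) + 30 + 26 = 50
σ = (2, 1, 3): 9 + (-4) + (-9) = -4
σ = (2, 3, 1): 9 + 30 + 1 = 40
σ = (3, 1, 2): 18 + (-4) + 26 = 40
σ = (3, 2, 1): 18 + 11 + 1 = 30
Optimal value attained by: σ = (1, 2, 3).
Answer: det⊕(M) = -4; verdict: SINGULAR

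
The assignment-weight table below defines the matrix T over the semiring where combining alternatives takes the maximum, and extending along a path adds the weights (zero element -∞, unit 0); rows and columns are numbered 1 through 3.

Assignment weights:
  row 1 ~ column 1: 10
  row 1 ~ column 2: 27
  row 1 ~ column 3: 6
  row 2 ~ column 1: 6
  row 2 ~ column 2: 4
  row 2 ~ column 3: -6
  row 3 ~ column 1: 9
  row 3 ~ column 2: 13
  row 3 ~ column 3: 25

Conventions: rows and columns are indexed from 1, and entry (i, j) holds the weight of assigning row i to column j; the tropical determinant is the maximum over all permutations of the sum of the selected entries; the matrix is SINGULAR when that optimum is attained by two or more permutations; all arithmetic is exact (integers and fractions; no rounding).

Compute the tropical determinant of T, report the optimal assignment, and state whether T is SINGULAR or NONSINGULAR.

σ = (1, 2, 3): 10 + 4 + 25 = 39
σ = (1, 3, 2): 10 + (-6) + 13 = 17
σ = (2, 1, 3): 27 + 6 + 25 = 58
σ = (2, 3, 1): 27 + (-6) + 9 = 30
σ = (3, 1, 2): 6 + 6 + 13 = 25
σ = (3, 2, 1): 6 + 4 + 9 = 19
Optimal value attained by: σ = (2, 1, 3).
Answer: det⊕(T) = 58; verdict: NONSINGULAR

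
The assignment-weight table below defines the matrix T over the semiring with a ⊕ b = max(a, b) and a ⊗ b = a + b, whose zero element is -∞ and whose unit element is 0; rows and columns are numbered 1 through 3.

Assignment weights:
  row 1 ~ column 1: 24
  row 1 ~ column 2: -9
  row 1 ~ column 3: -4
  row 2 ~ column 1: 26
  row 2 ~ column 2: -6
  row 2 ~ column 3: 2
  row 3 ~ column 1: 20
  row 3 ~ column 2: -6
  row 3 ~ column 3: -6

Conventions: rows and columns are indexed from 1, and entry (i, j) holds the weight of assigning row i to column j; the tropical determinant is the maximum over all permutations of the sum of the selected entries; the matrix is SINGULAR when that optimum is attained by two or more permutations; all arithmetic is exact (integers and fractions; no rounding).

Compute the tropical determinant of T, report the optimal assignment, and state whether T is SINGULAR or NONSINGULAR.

σ = (1, 2, 3): 24 + (-6) + (-6) = 12
σ = (1, 3, 2): 24 + 2 + (-6) = 20
σ = (2, 1, 3): (-9) + 26 + (-6) = 11
σ = (2, 3, 1): (-9) + 2 + 20 = 13
σ = (3, 1, 2): (-4) + 26 + (-6) = 16
σ = (3, 2, 1): (-4) + (-6) + 20 = 10
Optimal value attained by: σ = (1, 3, 2).
Answer: det⊕(T) = 20; verdict: NONSINGULAR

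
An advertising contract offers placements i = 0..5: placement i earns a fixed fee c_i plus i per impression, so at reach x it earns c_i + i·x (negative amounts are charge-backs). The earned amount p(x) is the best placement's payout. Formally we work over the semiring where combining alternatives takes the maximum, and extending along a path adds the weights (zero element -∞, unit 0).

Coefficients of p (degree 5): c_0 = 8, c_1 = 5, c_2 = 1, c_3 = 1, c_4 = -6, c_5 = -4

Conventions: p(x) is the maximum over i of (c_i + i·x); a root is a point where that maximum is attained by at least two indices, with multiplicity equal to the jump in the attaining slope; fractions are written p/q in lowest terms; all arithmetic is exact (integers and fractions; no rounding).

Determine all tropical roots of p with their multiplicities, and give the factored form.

hull edge (i=0, c=8) to (i=3, c=1): slope -7/3, span 3
hull edge (i=3, c=1) to (i=5, c=-4): slope -5/2, span 2
Factored form: p(x) = -4 ⊗ (x ⊕ 7/3) ⊗ (x ⊕ 7/3) ⊗ (x ⊕ 7/3) ⊗ (x ⊕ 5/2) ⊗ (x ⊕ 5/2)
Answer: roots = 7/3 (mult 3), 5/2 (mult 2)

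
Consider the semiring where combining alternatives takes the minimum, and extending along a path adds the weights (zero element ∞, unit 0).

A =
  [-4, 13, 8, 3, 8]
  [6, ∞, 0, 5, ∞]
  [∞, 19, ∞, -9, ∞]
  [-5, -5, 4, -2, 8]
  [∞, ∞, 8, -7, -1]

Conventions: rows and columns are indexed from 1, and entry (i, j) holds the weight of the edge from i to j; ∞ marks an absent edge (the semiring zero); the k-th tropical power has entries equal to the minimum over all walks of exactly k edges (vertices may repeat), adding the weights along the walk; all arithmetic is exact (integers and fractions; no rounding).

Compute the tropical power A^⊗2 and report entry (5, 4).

A^⊗2:
  [-8, -2, 4, -1, 4]
  [0, 0, 9, -9, 13]
  [-14, -14, -5, -11, -1]
  [-9, -7, -5, -5, 3]
  [-12, -12, -3, -9, -2]
Key observation: the optimum is the walk 5->4->4, with weight (-7) + (-2) = -9.
Optimal value attained by: walk 5->4->4.
Answer: (A^⊗2)[5][4] = -9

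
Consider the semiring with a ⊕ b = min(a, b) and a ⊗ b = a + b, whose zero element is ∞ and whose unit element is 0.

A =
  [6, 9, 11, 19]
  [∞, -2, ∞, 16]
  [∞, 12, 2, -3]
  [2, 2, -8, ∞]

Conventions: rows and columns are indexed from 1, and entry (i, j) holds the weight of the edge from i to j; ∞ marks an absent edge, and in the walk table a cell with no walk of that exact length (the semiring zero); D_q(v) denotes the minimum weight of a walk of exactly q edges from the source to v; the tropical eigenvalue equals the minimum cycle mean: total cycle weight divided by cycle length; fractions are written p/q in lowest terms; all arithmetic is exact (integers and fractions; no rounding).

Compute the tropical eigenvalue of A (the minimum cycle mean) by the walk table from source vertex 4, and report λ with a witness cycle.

q=0: [∞, ∞, ∞, 0]
q=1: [2, 2, -8, ∞]
q=2: [8, 0, -6, -11]
q=3: [-9, -9, -19, -9]
q=4: [-7, -11, -17, -22]
Optimal cycle mean attained by: cycle 3->4->3, total (-3) + (-8), length 2.
Answer: λ = -11/2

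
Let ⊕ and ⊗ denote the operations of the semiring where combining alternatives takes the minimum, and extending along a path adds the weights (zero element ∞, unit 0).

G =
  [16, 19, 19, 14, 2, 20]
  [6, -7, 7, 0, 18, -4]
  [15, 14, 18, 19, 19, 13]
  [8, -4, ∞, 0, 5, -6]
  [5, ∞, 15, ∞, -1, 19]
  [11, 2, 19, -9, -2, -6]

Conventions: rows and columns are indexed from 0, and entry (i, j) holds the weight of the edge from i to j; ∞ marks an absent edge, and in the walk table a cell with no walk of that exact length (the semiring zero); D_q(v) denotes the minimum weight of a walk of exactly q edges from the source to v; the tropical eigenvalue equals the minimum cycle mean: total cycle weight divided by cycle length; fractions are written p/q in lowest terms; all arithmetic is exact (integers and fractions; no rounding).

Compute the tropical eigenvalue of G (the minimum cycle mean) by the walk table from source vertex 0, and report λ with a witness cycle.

q=0: [0, ∞, ∞, ∞, ∞, ∞]
q=1: [16, 19, 19, 14, 2, 20]
q=2: [7, 10, 17, 11, 1, 8]
q=3: [6, 3, 16, -1, 0, 2]
q=4: [5, -5, 10, -7, -1, -7]
q=5: [1, -12, 2, -16, -9, -13]
q=6: [-8, -20, -5, -22, -15, -22]
Optimal cycle mean attained by: cycle 3->5->3, total (-6) + (-9), length 2.
Answer: λ = -15/2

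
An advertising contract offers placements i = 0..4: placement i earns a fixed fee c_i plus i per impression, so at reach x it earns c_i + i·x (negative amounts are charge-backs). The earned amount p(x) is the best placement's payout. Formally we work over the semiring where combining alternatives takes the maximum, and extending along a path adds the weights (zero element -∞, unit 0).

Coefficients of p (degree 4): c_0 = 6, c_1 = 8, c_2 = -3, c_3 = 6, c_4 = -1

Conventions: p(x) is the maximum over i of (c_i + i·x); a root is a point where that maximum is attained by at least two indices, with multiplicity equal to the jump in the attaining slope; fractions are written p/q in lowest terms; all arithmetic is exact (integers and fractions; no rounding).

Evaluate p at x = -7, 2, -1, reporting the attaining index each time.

p(-7) = max(6+0·(-7)=6, 8+1·(-7)=1, -3+2·(-7)=-17, 6+3·(-7)=-15, -1+4·(-7)=-29) = 6 (attained by i=0)
p(2) = max(6+0·2=6, 8+1·2=10, -3+2·2=1, 6+3·2=12, -1+4·2=7) = 12 (attained by i=3)
p(-1) = max(6+0·(-1)=6, 8+1·(-1)=7, -3+2·(-1)=-5, 6+3·(-1)=3, -1+4·(-1)=-5) = 7 (attained by i=1)
Answer: p(-7) = 6; p(2) = 12; p(-1) = 7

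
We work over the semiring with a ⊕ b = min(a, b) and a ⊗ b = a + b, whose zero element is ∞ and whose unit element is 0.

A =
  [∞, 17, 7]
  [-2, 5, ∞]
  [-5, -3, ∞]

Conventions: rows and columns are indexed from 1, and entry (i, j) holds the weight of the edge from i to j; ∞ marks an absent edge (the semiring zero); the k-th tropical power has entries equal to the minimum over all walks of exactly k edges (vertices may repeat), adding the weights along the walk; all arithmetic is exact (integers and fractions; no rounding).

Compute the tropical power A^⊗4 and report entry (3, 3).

A^⊗2:
  [2, 4, ∞]
  [3, 10, 5]
  [-5, 2, 2]
A^⊗3:
  [2, 9, 9]
  [0, 2, 10]
  [-3, -1, 2]
A^⊗4:
  [4, 6, 9]
  [0, 7, 7]
  [-3, -1, 4]
Key observation: the optimum is the walk 3->1->3->1->3, with weight (-5) + 7 + (-5) + 7 = 4.
Optimal value attained by: walk 3->1->3->1->3.
Answer: (A^⊗4)[3][3] = 4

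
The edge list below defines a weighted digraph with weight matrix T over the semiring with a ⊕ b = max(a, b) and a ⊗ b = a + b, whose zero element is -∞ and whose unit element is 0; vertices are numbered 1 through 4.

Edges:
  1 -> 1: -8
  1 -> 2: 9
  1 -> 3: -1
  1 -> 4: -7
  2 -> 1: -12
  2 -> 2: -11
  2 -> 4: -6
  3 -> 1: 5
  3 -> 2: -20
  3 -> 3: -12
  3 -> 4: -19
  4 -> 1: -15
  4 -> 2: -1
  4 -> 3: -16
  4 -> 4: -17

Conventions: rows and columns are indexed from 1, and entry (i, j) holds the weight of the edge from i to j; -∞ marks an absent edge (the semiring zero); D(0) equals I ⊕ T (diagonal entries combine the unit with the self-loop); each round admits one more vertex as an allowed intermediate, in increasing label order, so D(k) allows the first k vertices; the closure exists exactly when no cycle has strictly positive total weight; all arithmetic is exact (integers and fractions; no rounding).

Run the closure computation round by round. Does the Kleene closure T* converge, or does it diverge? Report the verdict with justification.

D(0):
  [0, 9, -1, -7]
  [-12, 0, -∞, -6]
  [5, -20, 0, -19]
  [-15, -1, -16, 0]
Detection: at round 1, diagonal entry (3, 3) turns strictly positive.
Key observation: the cycle 3->1->3 has total weight 5 + (-1), which is strictly positive.
Answer: DIVERGES — positive cycle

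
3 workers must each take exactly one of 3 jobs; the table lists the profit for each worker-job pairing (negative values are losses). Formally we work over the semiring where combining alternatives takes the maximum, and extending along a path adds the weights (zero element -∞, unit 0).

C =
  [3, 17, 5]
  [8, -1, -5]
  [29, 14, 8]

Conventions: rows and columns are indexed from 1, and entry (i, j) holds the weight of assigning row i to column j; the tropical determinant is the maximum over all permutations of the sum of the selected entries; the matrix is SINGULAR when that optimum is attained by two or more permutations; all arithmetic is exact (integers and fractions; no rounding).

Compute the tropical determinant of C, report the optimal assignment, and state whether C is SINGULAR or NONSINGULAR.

σ = (1, 2, 3): 3 + (-1) + 8 = 10
σ = (1, 3, 2): 3 + (-5) + 14 = 12
σ = (2, 1, 3): 17 + 8 + 8 = 33
σ = (2, 3, 1): 17 + (-5) + 29 = 41
σ = (3, 1, 2): 5 + 8 + 14 = 27
σ = (3, 2, 1): 5 + (-1) + 29 = 33
Optimal value attained by: σ = (2, 3, 1).
Answer: det⊕(C) = 41; verdict: NONSINGULAR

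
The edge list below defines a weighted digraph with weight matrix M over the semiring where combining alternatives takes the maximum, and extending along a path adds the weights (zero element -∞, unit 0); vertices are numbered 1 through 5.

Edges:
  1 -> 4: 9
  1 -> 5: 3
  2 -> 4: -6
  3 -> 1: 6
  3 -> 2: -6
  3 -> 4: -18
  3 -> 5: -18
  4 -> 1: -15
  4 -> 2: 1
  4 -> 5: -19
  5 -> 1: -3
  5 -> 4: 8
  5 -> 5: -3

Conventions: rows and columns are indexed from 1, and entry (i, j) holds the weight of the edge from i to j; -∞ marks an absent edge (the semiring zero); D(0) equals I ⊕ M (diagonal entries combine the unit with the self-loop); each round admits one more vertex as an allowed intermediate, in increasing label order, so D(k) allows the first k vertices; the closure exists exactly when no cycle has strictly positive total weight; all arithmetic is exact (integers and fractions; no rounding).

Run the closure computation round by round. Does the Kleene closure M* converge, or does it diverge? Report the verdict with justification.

D(0):
  [0, -∞, -∞, 9, 3]
  [-∞, 0, -∞, -6, -∞]
  [6, -6, 0, -18, -18]
  [-15, 1, -∞, 0, -19]
  [-3, -∞, -∞, 8, 0]
D(1):
  [0, -∞, -∞, 9, 3]
  [-∞, 0, -∞, -6, -∞]
  [6, -6, 0, 15, 9]
  [-15, 1, -∞, 0, -12]
  [-3, -∞, -∞, 8, 0]
D(2):
  [0, -∞, -∞, 9, 3]
  [-∞, 0, -∞, -6, -∞]
  [6, -6, 0, 15, 9]
  [-15, 1, -∞, 0, -12]
  [-3, -∞, -∞, 8, 0]
D(3):
  [0, -∞, -∞, 9, 3]
  [-∞, 0, -∞, -6, -∞]
  [6, -6, 0, 15, 9]
  [-15, 1, -∞, 0, -12]
  [-3, -∞, -∞, 8, 0]
D(4):
  [0, 10, -∞, 9, 3]
  [-21, 0, -∞, -6, -18]
  [6, 16, 0, 15, 9]
  [-15, 1, -∞, 0, -12]
  [-3, 9, -∞, 8, 0]
D(5):
  [0, 12, -∞, 11, 3]
  [-21, 0, -∞, -6, -18]
  [6, 18, 0, 17, 9]
  [-15, 1, -∞, 0, -12]
  [-3, 9, -∞, 8, 0]
Key observation: every diagonal entry stays at the unit through all rounds, so no improving cycle exists.
Answer: CONVERGES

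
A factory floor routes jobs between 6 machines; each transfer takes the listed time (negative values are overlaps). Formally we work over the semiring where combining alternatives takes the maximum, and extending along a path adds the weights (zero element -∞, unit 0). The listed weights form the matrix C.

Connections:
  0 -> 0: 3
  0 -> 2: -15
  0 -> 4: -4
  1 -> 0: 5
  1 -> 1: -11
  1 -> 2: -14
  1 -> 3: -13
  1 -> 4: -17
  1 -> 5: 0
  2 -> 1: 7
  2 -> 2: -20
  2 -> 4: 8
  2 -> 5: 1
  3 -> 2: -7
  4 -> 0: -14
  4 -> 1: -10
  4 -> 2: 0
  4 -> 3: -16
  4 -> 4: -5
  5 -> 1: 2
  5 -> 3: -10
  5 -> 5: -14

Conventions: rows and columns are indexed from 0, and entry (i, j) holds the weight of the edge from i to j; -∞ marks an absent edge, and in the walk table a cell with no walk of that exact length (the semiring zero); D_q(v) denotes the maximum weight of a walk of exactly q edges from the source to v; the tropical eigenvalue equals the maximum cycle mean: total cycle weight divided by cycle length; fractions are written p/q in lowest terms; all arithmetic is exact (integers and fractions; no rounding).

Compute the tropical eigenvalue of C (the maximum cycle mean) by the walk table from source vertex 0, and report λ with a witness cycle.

q=0: [0, -∞, -∞, -∞, -∞, -∞]
q=1: [3, -∞, -15, -∞, -4, -∞]
q=2: [6, -8, -4, -20, -1, -14]
q=3: [9, 3, -1, -17, 4, -3]
q=4: [12, 6, 4, -10, 7, 3]
q=5: [15, 11, 7, -7, 12, 6]
q=6: [18, 14, 12, -2, 15, 11]
Optimal cycle mean attained by: cycle 2->4->2, total 8 + 0, length 2.
Answer: λ = 4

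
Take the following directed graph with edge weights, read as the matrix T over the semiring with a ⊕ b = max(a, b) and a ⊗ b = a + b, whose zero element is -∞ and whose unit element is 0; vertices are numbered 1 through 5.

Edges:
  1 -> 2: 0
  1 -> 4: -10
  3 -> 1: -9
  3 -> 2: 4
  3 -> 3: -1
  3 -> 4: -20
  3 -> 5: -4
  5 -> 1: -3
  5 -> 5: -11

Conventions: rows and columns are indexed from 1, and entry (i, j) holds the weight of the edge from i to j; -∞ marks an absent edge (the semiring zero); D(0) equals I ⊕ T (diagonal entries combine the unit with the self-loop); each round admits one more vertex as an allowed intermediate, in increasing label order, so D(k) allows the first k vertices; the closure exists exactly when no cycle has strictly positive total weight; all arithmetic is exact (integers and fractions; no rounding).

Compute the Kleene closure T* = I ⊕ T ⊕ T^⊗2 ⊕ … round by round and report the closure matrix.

D(0):
  [0, 0, -∞, -10, -∞]
  [-∞, 0, -∞, -∞, -∞]
  [-9, 4, 0, -20, -4]
  [-∞, -∞, -∞, 0, -∞]
  [-3, -∞, -∞, -∞, 0]
D(1):
  [0, 0, -∞, -10, -∞]
  [-∞, 0, -∞, -∞, -∞]
  [-9, 4, 0, -19, -4]
  [-∞, -∞, -∞, 0, -∞]
  [-3, -3, -∞, -13, 0]
D(2):
  [0, 0, -∞, -10, -∞]
  [-∞, 0, -∞, -∞, -∞]
  [-9, 4, 0, -19, -4]
  [-∞, -∞, -∞, 0, -∞]
  [-3, -3, -∞, -13, 0]
D(3):
  [0, 0, -∞, -10, -∞]
  [-∞, 0, -∞, -∞, -∞]
  [-9, 4, 0, -19, -4]
  [-∞, -∞, -∞, 0, -∞]
  [-3, -3, -∞, -13, 0]
D(4):
  [0, 0, -∞, -10, -∞]
  [-∞, 0, -∞, -∞, -∞]
  [-9, 4, 0, -19, -4]
  [-∞, -∞, -∞, 0, -∞]
  [-3, -3, -∞, -13, 0]
D(5):
  [0, 0, -∞, -10, -∞]
  [-∞, 0, -∞, -∞, -∞]
  [-7, 4, 0, -17, -4]
  [-∞, -∞, -∞, 0, -∞]
  [-3, -3, -∞, -13, 0]
Answer: T* = [[0, 0, -∞, -10, -∞], [-∞, 0, -∞, -∞, -∞], [-7, 4, 0, -17, -4], [-∞, -∞, -∞, 0, -∞], [-3, -3, -∞, -13, 0]]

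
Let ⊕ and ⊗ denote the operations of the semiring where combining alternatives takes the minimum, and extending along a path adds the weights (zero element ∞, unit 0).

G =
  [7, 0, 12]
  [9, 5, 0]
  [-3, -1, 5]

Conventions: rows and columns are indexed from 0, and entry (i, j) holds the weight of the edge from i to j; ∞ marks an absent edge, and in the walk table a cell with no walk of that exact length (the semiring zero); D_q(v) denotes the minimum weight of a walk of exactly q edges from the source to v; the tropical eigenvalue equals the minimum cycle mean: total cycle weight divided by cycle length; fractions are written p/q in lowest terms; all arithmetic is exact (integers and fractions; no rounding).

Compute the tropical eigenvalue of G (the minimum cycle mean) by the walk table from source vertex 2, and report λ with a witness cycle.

q=0: [∞, ∞, 0]
q=1: [-3, -1, 5]
q=2: [2, -3, -1]
q=3: [-4, -2, -3]
Optimal cycle mean attained by: cycle 0->1->2->0, total 0 + 0 + (-3), length 3.
Answer: λ = -1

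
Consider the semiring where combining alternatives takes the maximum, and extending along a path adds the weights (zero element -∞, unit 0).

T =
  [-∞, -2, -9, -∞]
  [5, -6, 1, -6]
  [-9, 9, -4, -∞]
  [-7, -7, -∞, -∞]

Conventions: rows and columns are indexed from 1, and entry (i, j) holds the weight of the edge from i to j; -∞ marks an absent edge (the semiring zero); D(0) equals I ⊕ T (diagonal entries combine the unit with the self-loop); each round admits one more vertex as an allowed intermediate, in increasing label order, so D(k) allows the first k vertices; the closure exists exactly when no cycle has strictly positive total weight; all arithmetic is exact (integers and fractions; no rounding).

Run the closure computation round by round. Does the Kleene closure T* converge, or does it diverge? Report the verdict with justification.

D(0):
  [0, -2, -9, -∞]
  [5, 0, 1, -6]
  [-9, 9, 0, -∞]
  [-7, -7, -∞, 0]
Detection: at round 1, diagonal entry (2, 2) turns strictly positive.
Key observation: the cycle 2->1->2 has total weight 5 + (-2), which is strictly positive.
Answer: DIVERGES — positive cycle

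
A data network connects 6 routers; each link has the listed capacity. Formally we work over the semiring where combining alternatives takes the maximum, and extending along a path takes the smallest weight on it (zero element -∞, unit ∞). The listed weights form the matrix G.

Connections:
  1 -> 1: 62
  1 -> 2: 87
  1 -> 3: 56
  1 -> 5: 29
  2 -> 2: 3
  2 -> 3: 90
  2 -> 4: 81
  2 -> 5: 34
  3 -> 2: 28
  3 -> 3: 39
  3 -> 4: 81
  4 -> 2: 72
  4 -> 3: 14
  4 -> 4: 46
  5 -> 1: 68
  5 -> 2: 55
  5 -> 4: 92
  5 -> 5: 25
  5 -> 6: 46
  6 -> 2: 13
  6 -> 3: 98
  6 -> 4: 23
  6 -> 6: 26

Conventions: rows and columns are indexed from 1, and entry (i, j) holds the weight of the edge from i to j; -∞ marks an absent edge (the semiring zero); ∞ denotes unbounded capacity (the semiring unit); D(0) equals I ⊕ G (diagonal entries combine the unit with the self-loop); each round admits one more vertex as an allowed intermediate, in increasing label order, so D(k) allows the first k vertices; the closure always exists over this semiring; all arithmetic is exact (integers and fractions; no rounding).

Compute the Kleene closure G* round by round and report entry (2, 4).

D(0):
  [∞, 87, 56, -∞, 29, -∞]
  [-∞, ∞, 90, 81, 34, -∞]
  [-∞, 28, ∞, 81, -∞, -∞]
  [-∞, 72, 14, ∞, -∞, -∞]
  [68, 55, -∞, 92, ∞, 46]
  [-∞, 13, 98, 23, -∞, ∞]
D(1):
  [∞, 87, 56, -∞, 29, -∞]
  [-∞, ∞, 90, 81, 34, -∞]
  [-∞, 28, ∞, 81, -∞, -∞]
  [-∞, 72, 14, ∞, -∞, -∞]
  [68, 68, 56, 92, ∞, 46]
  [-∞, 13, 98, 23, -∞, ∞]
D(2):
  [∞, 87, 87, 81, 34, -∞]
  [-∞, ∞, 90, 81, 34, -∞]
  [-∞, 28, ∞, 81, 28, -∞]
  [-∞, 72, 72, ∞, 34, -∞]
  [68, 68, 68, 92, ∞, 46]
  [-∞, 13, 98, 23, 13, ∞]
D(3):
  [∞, 87, 87, 81, 34, -∞]
  [-∞, ∞, 90, 81, 34, -∞]
  [-∞, 28, ∞, 81, 28, -∞]
  [-∞, 72, 72, ∞, 34, -∞]
  [68, 68, 68, 92, ∞, 46]
  [-∞, 28, 98, 81, 28, ∞]
D(4):
  [∞, 87, 87, 81, 34, -∞]
  [-∞, ∞, 90, 81, 34, -∞]
  [-∞, 72, ∞, 81, 34, -∞]
  [-∞, 72, 72, ∞, 34, -∞]
  [68, 72, 72, 92, ∞, 46]
  [-∞, 72, 98, 81, 34, ∞]
D(5):
  [∞, 87, 87, 81, 34, 34]
  [34, ∞, 90, 81, 34, 34]
  [34, 72, ∞, 81, 34, 34]
  [34, 72, 72, ∞, 34, 34]
  [68, 72, 72, 92, ∞, 46]
  [34, 72, 98, 81, 34, ∞]
D(6):
  [∞, 87, 87, 81, 34, 34]
  [34, ∞, 90, 81, 34, 34]
  [34, 72, ∞, 81, 34, 34]
  [34, 72, 72, ∞, 34, 34]
  [68, 72, 72, 92, ∞, 46]
  [34, 72, 98, 81, 34, ∞]
Answer: G*[2][4] = 81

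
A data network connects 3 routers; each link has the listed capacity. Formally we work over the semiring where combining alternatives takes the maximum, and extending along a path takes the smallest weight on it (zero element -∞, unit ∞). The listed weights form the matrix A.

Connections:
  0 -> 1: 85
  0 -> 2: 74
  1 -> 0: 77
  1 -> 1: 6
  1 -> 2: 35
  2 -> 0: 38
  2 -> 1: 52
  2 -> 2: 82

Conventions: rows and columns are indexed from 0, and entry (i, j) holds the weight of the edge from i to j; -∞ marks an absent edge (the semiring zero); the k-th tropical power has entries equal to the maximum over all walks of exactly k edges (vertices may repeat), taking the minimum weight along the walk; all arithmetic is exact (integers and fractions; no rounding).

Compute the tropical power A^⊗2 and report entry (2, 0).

A^⊗2:
  [77, 52, 74]
  [35, 77, 74]
  [52, 52, 82]
Key observation: the optimum is the walk 2->1->0, with weight 52 min 77 = 52.
Optimal value attained by: walk 2->1->0.
Answer: (A^⊗2)[2][0] = 52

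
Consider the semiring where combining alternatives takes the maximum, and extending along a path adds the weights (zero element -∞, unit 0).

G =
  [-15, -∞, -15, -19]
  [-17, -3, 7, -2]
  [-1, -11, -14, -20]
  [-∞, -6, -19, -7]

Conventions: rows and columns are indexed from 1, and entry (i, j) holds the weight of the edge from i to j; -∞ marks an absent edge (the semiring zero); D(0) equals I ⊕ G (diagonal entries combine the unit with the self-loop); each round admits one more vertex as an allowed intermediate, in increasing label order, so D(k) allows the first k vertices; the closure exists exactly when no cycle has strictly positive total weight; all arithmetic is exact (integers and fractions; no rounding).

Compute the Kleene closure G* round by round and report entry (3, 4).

D(0):
  [0, -∞, -15, -19]
  [-17, 0, 7, -2]
  [-1, -11, 0, -20]
  [-∞, -6, -19, 0]
D(1):
  [0, -∞, -15, -19]
  [-17, 0, 7, -2]
  [-1, -11, 0, -20]
  [-∞, -6, -19, 0]
D(2):
  [0, -∞, -15, -19]
  [-17, 0, 7, -2]
  [-1, -11, 0, -13]
  [-23, -6, 1, 0]
D(3):
  [0, -26, -15, -19]
  [6, 0, 7, -2]
  [-1, -11, 0, -13]
  [0, -6, 1, 0]
D(4):
  [0, -25, -15, -19]
  [6, 0, 7, -2]
  [-1, -11, 0, -13]
  [0, -6, 1, 0]
Answer: G*[3][4] = -13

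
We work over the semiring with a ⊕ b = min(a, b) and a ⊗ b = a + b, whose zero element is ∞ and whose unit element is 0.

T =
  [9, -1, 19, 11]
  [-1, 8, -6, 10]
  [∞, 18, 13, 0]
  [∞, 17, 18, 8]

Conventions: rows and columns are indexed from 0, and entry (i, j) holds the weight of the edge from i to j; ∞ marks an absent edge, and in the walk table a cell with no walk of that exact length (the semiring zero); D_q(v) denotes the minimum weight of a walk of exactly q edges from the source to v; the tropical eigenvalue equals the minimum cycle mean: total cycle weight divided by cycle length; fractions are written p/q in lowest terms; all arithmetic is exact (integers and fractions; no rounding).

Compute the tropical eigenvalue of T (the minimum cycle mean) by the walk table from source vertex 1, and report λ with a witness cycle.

q=0: [∞, 0, ∞, ∞]
q=1: [-1, 8, -6, 10]
q=2: [7, -2, 2, -6]
q=3: [-3, 6, -8, 2]
q=4: [5, -4, 0, -8]
Optimal cycle mean attained by: cycle 0->1->0, total (-1) + (-1), length 2.
Answer: λ = -1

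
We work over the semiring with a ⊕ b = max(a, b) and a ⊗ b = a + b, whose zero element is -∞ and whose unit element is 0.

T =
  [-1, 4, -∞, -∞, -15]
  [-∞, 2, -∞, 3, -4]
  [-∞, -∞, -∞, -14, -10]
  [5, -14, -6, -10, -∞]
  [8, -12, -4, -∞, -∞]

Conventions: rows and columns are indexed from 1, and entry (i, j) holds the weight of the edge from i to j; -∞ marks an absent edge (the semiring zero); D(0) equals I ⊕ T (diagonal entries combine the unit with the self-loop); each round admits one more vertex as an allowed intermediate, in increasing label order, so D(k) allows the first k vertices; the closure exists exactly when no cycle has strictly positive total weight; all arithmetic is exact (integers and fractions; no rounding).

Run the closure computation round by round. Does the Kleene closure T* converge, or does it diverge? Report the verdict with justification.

Detection: at round 0, diagonal entry (2, 2) turns strictly positive.
Key observation: the cycle 2->2 has total weight 2, which is strictly positive.
Answer: DIVERGES — positive cycle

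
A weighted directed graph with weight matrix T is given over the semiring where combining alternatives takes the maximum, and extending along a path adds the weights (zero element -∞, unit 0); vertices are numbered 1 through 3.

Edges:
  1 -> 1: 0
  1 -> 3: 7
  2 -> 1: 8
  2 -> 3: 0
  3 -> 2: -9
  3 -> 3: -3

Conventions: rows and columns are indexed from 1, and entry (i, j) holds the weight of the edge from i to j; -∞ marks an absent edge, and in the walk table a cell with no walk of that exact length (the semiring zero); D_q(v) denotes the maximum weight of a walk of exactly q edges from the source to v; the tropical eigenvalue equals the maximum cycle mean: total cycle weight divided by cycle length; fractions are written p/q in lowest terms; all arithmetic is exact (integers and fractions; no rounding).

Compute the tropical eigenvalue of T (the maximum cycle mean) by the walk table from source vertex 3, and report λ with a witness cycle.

q=0: [-∞, -∞, 0]
q=1: [-∞, -9, -3]
q=2: [-1, -12, -6]
q=3: [-1, -15, 6]
Optimal cycle mean attained by: cycle 1->3->2->1, total 7 + (-9) + 8, length 3.
Answer: λ = 2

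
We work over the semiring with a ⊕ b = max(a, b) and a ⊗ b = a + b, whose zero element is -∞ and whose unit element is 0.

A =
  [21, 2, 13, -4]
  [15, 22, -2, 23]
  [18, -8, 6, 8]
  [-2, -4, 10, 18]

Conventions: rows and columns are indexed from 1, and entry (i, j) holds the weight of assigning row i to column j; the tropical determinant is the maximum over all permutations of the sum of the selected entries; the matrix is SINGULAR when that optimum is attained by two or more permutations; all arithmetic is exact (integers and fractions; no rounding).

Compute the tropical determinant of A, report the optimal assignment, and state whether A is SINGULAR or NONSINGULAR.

σ = (1, 2, 3, 4): 21 + 22 + 6 + 18 = 67
σ = (1, 2, 4, 3): 21 + 22 + 8 + 10 = 61
σ = (1, 3, 2, 4): 21 + (-2) + (-8) + 18 = 29
σ = (1, 3, 4, 2): 21 + (-2) + 8 + (-4) = 23
σ = (1, 4, 2, 3): 21 + 23 + (-8) + 10 = 46
σ = (1, 4, 3, 2): 21 + 23 + 6 + (-4) = 46
σ = (2, 1, 3, 4): 2 + 15 + 6 + 18 = 41
σ = (2, 1, 4, 3): 2 + 15 + 8 + 10 = 35
σ = (2, 3, 1, 4): 2 + (-2) + 18 + 18 = 36
σ = (2, 3, 4, 1): 2 + (-2) + 8 + (-2) = 6
σ = (2, 4, 1, 3): 2 + 23 + 18 + 10 = 53
σ = (2, 4, 3, 1): 2 + 23 + 6 + (-2) = 29
σ = (3, 1, 2, 4): 13 + 15 + (-8) + 18 = 38
σ = (3, 1, 4, 2): 13 + 15 + 8 + (-4) = 32
σ = (3, 2, 1, 4): 13 + 22 + 18 + 18 = 71
σ = (3, 2, 4, 1): 13 + 22 + 8 + (-2) = 41
σ = (3, 4, 1, 2): 13 + 23 + 18 + (-4) = 50
σ = (3, 4, 2, 1): 13 + 23 + (-8) + (-2) = 26
σ = (4, 1, 2, 3): (-4) + 15 + (-8) + 10 = 13
σ = (4, 1, 3, 2): (-4) + 15 + 6 + (-4) = 13
σ = (4, 2, 1, 3): (-4) + 22 + 18 + 10 = 46
σ = (4, 2, 3, 1): (-4) + 22 + 6 + (-2) = 22
σ = (4, 3, 1, 2): (-4) + (-2) + 18 + (-4) = 8
σ = (4, 3, 2, 1): (-4) + (-2) + (-8) + (-2) = -16
Optimal value attained by: σ = (3, 2, 1, 4).
Answer: det⊕(A) = 71; verdict: NONSINGULAR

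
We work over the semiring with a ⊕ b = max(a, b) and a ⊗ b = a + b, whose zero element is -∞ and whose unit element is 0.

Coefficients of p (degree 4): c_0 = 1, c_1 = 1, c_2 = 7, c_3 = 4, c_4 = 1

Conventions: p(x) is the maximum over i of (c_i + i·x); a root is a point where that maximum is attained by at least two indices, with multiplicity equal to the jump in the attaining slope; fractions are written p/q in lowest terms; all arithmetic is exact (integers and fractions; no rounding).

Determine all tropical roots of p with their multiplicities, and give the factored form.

hull edge (i=0, c=1) to (i=2, c=7): slope 3, span 2
hull edge (i=2, c=7) to (i=4, c=1): slope -3, span 2
Factored form: p(x) = 1 ⊗ (x ⊕ (-3)) ⊗ (x ⊕ (-3)) ⊗ (x ⊕ 3) ⊗ (x ⊕ 3)
Answer: roots = -3 (mult 2), 3 (mult 2)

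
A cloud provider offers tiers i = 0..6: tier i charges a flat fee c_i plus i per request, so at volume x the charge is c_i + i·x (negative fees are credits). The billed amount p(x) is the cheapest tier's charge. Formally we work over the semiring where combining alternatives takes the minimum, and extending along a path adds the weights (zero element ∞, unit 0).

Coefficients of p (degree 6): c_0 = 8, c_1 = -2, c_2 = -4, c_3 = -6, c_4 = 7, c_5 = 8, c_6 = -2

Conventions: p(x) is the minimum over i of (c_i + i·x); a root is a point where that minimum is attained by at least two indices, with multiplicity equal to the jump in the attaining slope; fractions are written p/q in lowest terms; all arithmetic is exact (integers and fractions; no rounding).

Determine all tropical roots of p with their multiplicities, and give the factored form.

hull edge (i=0, c=8) to (i=1, c=-2): slope -10, span 1
hull edge (i=1, c=-2) to (i=3, c=-6): slope -2, span 2
hull edge (i=3, c=-6) to (i=6, c=-2): slope 4/3, span 3
Factored form: p(x) = -2 ⊗ (x ⊕ (-4/3)) ⊗ (x ⊕ (-4/3)) ⊗ (x ⊕ (-4/3)) ⊗ (x ⊕ 2) ⊗ (x ⊕ 2) ⊗ (x ⊕ 10)
Answer: roots = -4/3 (mult 3), 2 (mult 2), 10 (mult 1)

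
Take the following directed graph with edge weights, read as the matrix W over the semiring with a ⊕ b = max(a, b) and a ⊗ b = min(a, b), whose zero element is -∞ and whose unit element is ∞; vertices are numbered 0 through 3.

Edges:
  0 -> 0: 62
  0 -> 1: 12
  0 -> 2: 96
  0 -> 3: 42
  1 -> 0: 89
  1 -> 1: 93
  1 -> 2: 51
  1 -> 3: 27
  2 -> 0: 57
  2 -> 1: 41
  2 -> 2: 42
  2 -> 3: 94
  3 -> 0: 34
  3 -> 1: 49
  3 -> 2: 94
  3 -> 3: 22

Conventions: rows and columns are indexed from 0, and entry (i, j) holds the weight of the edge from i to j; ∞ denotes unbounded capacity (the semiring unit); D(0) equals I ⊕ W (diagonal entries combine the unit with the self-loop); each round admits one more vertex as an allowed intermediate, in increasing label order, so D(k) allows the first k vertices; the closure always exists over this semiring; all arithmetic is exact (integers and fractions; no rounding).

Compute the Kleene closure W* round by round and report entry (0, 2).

D(0):
  [∞, 12, 96, 42]
  [89, ∞, 51, 27]
  [57, 41, ∞, 94]
  [34, 49, 94, ∞]
D(1):
  [∞, 12, 96, 42]
  [89, ∞, 89, 42]
  [57, 41, ∞, 94]
  [34, 49, 94, ∞]
D(2):
  [∞, 12, 96, 42]
  [89, ∞, 89, 42]
  [57, 41, ∞, 94]
  [49, 49, 94, ∞]
D(3):
  [∞, 41, 96, 94]
  [89, ∞, 89, 89]
  [57, 41, ∞, 94]
  [57, 49, 94, ∞]
D(4):
  [∞, 49, 96, 94]
  [89, ∞, 89, 89]
  [57, 49, ∞, 94]
  [57, 49, 94, ∞]
Answer: W*[0][2] = 96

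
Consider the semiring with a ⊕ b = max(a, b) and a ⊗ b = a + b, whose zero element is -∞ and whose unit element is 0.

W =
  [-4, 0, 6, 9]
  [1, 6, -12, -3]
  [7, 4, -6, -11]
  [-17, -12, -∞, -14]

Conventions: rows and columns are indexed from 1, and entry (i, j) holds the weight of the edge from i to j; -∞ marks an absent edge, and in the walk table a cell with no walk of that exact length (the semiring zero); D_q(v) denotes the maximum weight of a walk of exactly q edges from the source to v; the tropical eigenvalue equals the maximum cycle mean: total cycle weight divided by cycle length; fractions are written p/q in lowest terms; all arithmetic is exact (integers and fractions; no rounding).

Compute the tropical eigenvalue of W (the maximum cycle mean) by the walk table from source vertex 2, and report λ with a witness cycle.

q=0: [-∞, 0, -∞, -∞]
q=1: [1, 6, -12, -3]
q=2: [7, 12, 7, 10]
q=3: [14, 18, 13, 16]
q=4: [20, 24, 20, 23]
Optimal cycle mean attained by: cycle 1->3->1, total 6 + 7, length 2.
Answer: λ = 13/2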